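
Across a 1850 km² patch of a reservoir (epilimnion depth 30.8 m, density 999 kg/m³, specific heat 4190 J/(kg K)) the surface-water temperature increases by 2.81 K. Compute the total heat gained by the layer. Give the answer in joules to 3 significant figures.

Areal heat capacity C = ρ c_p D = 999 × 4190 × 30.8 = 1.29×10^8 J/(m^2 K).
Heat per unit area: q = C ΔT = 1.29×10^8 × 2.81 = 3.62×10^8 J/m².
Total heat: Q = q × A = 3.62×10^8 × (1850 × 10⁶ m²) = 6.70×10^17 J.

6.70×10^17 J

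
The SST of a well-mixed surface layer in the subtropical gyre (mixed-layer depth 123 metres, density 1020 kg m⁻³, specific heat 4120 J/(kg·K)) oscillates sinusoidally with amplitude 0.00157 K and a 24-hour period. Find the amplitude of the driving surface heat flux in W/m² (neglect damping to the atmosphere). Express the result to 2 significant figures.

Areal heat capacity C = ρ c_p D = 1020 × 4120 × 123 = 5.17×10^8 J m⁻² K⁻¹.
ω = 2π / 86400 s = 7.27×10^-5 s⁻¹.
Cω = 5.17×10^8 × 7.27×10^-5 = 37600 W/(m²·K).
F₀ = A × Cω = 0.00157 × 37600 = 59.0 W/m².

59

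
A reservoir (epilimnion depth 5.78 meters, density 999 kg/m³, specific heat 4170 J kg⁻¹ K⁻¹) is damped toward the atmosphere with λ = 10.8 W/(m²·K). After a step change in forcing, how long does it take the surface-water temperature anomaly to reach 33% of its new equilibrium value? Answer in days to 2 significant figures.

10 days

Areal heat capacity C = ρ c_p D = 999 × 4170 × 5.78 = 2.41×10^7 J/(m^2 K).
τ = C / λ = 2.41×10^7 / 10.8 = 2.23×10^6 s.
Fraction reached: 1 − e^(−t/τ) = 0.33 ⇒ t = −τ ln(1 − 0.33) = τ × 0.400.
t = 8.93×10^5 s = 10.3 days.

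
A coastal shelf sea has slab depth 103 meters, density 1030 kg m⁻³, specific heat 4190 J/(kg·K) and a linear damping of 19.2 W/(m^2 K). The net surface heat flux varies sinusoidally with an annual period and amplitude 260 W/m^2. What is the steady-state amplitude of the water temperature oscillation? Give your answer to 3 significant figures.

2.87 K

Areal heat capacity C = ρ c_p D = 1030 × 4190 × 103 = 4.45×10^8 J/(m²·K).
Angular frequency ω = 2π / T = 2π / 3.15×10^7 s = 1.99×10^-7 s⁻¹.
√((Cω)² + λ²) = √((88.6)² + 19.2²) = 90.6 W/(m²·K).
Amplitude A = F₀ / √((Cω)²+λ²) = 260 / 90.6 = 2.87 K.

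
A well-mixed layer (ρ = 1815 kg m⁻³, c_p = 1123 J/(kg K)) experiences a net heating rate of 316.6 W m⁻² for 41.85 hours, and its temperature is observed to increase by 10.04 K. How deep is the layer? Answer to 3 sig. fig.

Heat input Q = F Δt = 316.6 × 1.51×10^5 s = 4.77×10^7 J/m².
Required areal heat capacity C = Q / ΔT = 4.75×10^6 J/(m²·K).
Depth D = C / (ρ c_p) = 4.75×10^6 / (1815 × 1123) = 2.33 m.

2.33 m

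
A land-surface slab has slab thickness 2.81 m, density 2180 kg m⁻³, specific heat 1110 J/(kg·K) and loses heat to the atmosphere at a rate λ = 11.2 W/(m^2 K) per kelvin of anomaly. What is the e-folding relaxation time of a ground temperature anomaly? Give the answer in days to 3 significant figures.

Areal heat capacity C = ρ c_p D = 2180 × 1110 × 2.81 = 6.80×10^6 J/(m^2 K).
Relaxation time τ = C / λ = 6.80×10^6 / 11.2 = 6.07×10^5 s.
In days: 6.07×10^5 s / (86400 s/day) = 7.03 days.

7.03 days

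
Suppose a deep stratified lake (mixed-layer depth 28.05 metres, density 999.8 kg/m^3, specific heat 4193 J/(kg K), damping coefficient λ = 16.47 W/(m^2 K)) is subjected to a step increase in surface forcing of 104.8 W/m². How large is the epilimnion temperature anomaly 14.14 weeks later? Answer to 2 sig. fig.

4.4 K

Areal heat capacity C = ρ c_p D = 999.8 × 4193 × 28.05 = 1.18×10^8 J/(m^2 K).
τ = C / λ = 1.18×10^8 / 16.47 = 7.14×10^6 s.
Equilibrium anomaly ΔT_eq = F / λ = 104.8 / 16.47 = 6.36 K.
t = 14.14 weeks = 8.55×10^6 s, so t/τ = 1.20.
ΔT(t) = ΔT_eq (1 − e^(−t/τ)) = 6.36 × (1 − e^−1.20) = 4.44 K.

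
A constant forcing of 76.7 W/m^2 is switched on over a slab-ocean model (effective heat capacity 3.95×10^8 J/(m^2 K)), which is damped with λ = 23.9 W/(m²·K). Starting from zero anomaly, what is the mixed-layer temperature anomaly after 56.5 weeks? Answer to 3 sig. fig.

2.80 K

Areal heat capacity C = 3.95×10^8 J/(m^2 K) (given).
τ = C / λ = 3.95×10^8 / 23.9 = 1.65×10^7 s.
Equilibrium anomaly ΔT_eq = F / λ = 76.7 / 23.9 = 3.21 K.
t = 56.5 weeks = 3.42×10^7 s, so t/τ = 2.07.
ΔT(t) = ΔT_eq (1 − e^(−t/τ)) = 3.21 × (1 − e^−2.07) = 2.80 K.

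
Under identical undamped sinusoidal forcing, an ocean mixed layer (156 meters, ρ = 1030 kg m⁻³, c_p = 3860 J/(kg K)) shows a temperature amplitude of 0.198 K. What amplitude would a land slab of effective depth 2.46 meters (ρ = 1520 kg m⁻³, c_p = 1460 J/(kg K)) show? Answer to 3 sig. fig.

C_ocean = 6.20×10^8 J/(m²·K); C_land = 5.46×10^6 J/(m²·K).
A ∝ 1/C ⇒ A_land = A_ocean × C_ocean/C_land = 0.198 × 114 = 22.5 K.

22.5 K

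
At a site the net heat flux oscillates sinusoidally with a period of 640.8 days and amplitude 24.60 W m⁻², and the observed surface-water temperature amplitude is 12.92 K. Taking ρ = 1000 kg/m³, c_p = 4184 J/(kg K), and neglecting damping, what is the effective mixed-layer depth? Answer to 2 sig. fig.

ω = 2π / 5.54×10^7 s = 1.13×10^-7 s⁻¹.
Required C = F₀ / (A ω) = 24.60 / (12.92 × 1.13×10^-7) = 1.68×10^7 J/(m²·K).
D = C / (ρ c_p) = 1.68×10^7 / (1000 × 4184) = 4.01 m.

4.0 m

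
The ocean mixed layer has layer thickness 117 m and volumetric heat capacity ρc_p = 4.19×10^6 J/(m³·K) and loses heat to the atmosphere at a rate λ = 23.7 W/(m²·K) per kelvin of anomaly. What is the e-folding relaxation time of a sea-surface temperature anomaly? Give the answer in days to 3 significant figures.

Areal heat capacity C = ρc_p × D = 4.19×10^6 × 117 = 4.90×10^8 J m⁻² K⁻¹.
Relaxation time τ = C / λ = 4.90×10^8 / 23.7 = 2.07×10^7 s.
In days: 2.07×10^7 s / (86400 s/day) = 239 days.

239 days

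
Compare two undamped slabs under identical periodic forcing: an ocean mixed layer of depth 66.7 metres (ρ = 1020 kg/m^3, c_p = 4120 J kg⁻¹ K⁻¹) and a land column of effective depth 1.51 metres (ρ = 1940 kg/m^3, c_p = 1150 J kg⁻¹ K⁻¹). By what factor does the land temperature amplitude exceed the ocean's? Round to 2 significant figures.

83

C_ocean = 1020 × 4120 × 66.7 = 2.80×10^8 J/(m²·K).
C_land = 1940 × 1150 × 1.51 = 3.37×10^6 J/(m²·K).
Undamped amplitude ∝ 1/C, so A_land/A_ocean = C_ocean/C_land = 83.2.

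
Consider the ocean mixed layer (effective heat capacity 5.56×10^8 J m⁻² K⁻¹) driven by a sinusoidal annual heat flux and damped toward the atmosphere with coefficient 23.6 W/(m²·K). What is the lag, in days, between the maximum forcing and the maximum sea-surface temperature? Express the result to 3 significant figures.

79.1 days

Areal heat capacity C = 5.56×10^8 J m⁻² K⁻¹ (given).
ω = 2π / 3.15×10^7 s = 1.99×10^-7 s⁻¹.
Phase lag φ = arctan(Cω/λ) = arctan(111/23.6) = 1.36 rad.
Time lag = φ / ω = 1.36 / 1.99×10^-7 = 6.83×10^6 s = 79.1 days.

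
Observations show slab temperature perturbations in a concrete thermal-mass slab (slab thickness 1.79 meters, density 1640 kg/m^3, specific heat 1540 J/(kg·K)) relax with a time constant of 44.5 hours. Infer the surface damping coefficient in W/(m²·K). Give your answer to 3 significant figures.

28.2

Areal heat capacity C = ρ c_p D = 1640 × 1540 × 1.79 = 4.52×10^6 J/(m^2 K).
τ = 44.5 hours = 1.60×10^5 s.
λ = C / τ = 4.52×10^6 / 1.60×10^5 = 28.2 W/(m²·K).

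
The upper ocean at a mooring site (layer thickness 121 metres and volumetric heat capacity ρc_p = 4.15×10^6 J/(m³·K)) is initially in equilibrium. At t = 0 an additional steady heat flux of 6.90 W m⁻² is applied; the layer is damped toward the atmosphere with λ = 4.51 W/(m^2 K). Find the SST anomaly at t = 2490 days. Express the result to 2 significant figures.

1.3 K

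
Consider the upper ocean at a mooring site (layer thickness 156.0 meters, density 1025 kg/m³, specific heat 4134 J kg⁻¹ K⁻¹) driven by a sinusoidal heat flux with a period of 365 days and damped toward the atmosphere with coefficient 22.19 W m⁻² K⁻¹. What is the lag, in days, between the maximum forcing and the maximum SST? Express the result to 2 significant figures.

82 days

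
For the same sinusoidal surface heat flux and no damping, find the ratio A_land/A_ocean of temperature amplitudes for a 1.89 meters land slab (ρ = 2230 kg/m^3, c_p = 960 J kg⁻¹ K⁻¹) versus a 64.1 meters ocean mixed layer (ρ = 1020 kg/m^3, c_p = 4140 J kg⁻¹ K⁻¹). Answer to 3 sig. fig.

C_ocean = 1020 × 4140 × 64.1 = 2.71×10^8 J/(m²·K).
C_land = 2230 × 960 × 1.89 = 4.05×10^6 J/(m²·K).
Undamped amplitude ∝ 1/C, so A_land/A_ocean = C_ocean/C_land = 66.9.

66.9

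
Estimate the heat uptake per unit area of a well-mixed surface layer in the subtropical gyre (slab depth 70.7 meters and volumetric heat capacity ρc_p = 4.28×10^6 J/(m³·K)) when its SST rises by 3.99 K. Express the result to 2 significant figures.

1.2×10^9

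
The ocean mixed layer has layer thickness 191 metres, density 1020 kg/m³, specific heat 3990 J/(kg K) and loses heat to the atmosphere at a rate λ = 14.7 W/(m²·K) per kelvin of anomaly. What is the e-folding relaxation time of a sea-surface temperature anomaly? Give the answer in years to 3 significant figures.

1.68 years

Areal heat capacity C = ρ c_p D = 1020 × 3990 × 191 = 7.77×10^8 J/(m²·K).
Relaxation time τ = C / λ = 7.77×10^8 / 14.7 = 5.29×10^7 s.
In years: 5.29×10^7 s / (3.156×10^7 s/year) = 1.68 years.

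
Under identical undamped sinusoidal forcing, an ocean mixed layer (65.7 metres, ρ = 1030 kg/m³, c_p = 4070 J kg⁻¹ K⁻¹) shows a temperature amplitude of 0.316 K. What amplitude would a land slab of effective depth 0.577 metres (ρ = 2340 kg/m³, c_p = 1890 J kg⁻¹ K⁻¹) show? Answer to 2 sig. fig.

34 K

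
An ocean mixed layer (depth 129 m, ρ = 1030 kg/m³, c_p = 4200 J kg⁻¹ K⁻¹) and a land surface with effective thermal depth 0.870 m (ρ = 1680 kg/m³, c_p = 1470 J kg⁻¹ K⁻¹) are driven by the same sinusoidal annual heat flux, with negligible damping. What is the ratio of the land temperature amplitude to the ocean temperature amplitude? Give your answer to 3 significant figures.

C_ocean = 1030 × 4200 × 129 = 5.58×10^8 J/(m²·K).
C_land = 1680 × 1470 × 0.870 = 2.15×10^6 J/(m²·K).
Undamped amplitude ∝ 1/C, so A_land/A_ocean = C_ocean/C_land = 260.

260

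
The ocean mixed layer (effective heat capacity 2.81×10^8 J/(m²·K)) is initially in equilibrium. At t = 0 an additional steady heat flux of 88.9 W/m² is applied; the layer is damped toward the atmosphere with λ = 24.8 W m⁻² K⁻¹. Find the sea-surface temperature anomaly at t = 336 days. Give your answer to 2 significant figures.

Areal heat capacity C = 2.81×10^8 J/(m²·K) (given).
τ = C / λ = 2.81×10^8 / 24.8 = 1.13×10^7 s.
Equilibrium anomaly ΔT_eq = F / λ = 88.9 / 24.8 = 3.58 K.
t = 336 days = 2.90×10^7 s, so t/τ = 2.56.
ΔT(t) = ΔT_eq (1 − e^(−t/τ)) = 3.58 × (1 − e^−2.56) = 3.31 K.

3.3 K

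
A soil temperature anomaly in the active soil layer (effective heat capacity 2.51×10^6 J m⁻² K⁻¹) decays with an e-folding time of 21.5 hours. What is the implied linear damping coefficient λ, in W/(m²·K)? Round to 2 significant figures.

Areal heat capacity C = 2.51×10^6 J m⁻² K⁻¹ (given).
τ = 21.5 hours = 77400 s.
λ = C / τ = 2.51×10^6 / 77400 = 32.4 W/(m²·K).

32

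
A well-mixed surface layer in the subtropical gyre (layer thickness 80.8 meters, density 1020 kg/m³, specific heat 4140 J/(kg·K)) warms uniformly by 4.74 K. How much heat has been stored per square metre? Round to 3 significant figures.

1.62×10^9

Areal heat capacity C = ρ c_p D = 1020 × 4140 × 80.8 = 3.41×10^8 J/(m²·K).
ΔQ = C ΔT = 3.41×10^8 × 4.74 = 1.62×10^9 J/m².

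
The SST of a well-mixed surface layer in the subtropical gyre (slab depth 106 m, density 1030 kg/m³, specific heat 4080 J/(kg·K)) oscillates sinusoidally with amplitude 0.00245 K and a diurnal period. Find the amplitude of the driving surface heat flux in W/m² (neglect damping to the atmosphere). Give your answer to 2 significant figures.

79

Areal heat capacity C = ρ c_p D = 1030 × 4080 × 106 = 4.45×10^8 J m⁻² K⁻¹.
ω = 2π / 86400 s = 7.27×10^-5 s⁻¹.
Cω = 4.45×10^8 × 7.27×10^-5 = 32400 W/(m²·K).
F₀ = A × Cω = 0.00245 × 32400 = 79.4 W/m².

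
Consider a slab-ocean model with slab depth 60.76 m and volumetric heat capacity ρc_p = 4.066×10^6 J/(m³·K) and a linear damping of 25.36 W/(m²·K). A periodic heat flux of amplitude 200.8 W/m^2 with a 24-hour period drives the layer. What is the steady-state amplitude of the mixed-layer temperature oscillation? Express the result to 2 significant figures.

Areal heat capacity C = ρc_p × D = 4.066×10^6 × 60.76 = 2.47×10^8 J/(m^2 K).
Angular frequency ω = 2π / T = 2π / 86400 s = 7.27×10^-5 s⁻¹.
√((Cω)² + λ²) = √((18000)² + 25.36²) = 18000 W/(m²·K).
Amplitude A = F₀ / √((Cω)²+λ²) = 200.8 / 18000 = 0.0112 K.

0.011 K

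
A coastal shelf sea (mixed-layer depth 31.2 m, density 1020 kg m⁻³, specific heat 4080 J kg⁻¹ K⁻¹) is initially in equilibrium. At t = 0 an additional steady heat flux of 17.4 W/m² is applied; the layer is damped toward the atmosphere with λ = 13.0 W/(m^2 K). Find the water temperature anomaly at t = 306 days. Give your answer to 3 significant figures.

1.24 K

Areal heat capacity C = ρ c_p D = 1020 × 4080 × 31.2 = 1.30×10^8 J m⁻² K⁻¹.
τ = C / λ = 1.30×10^8 / 13.0 = 9.99×10^6 s.
Equilibrium anomaly ΔT_eq = F / λ = 17.4 / 13.0 = 1.34 K.
t = 306 days = 2.64×10^7 s, so t/τ = 2.65.
ΔT(t) = ΔT_eq (1 − e^(−t/τ)) = 1.34 × (1 − e^−2.65) = 1.24 K.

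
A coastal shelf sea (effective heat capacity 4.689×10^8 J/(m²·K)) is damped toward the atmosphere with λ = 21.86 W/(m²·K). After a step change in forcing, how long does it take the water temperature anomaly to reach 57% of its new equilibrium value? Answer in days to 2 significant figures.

210 days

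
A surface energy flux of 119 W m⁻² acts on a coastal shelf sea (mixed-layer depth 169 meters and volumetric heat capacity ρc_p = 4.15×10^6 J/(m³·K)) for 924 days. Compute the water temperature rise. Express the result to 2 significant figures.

Areal heat capacity C = ρc_p × D = 4.15×10^6 × 169 = 7.01×10^8 J m⁻² K⁻¹.
Net heat input Q = F Δt = 119 × (924 days × 86400 s/day) = 9.50×10^9 J/m².
ΔT = Q / C = 9.50×10^9 / 7.01×10^8 = 13.5 K.

14 K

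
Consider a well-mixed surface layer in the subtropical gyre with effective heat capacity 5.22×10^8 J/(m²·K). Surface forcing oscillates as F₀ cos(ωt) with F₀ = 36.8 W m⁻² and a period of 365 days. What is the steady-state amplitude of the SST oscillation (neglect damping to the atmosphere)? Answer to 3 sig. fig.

0.354 K

Areal heat capacity C = 5.22×10^8 J/(m²·K) (given).
Angular frequency ω = 2π / T = 2π / 3.15×10^7 s = 1.99×10^-7 s⁻¹.
Cω = 5.22×10^8 × 1.99×10^-7 = 104 W/(m²·K).
Amplitude A = F₀ / (Cω) = 36.8 / 104 = 0.354 K.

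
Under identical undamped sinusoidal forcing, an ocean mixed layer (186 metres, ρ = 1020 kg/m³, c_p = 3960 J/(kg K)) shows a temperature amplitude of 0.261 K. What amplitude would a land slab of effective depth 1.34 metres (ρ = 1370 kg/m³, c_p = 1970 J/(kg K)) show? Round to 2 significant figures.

C_ocean = 7.51×10^8 J/(m²·K); C_land = 3.62×10^6 J/(m²·K).
A ∝ 1/C ⇒ A_land = A_ocean × C_ocean/C_land = 0.261 × 208 = 54.2 K.

54 K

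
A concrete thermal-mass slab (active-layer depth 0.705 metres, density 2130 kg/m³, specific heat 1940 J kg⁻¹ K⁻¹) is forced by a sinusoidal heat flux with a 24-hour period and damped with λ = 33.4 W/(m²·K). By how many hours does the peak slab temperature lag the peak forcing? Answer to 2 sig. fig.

5.4 hours

Areal heat capacity C = ρ c_p D = 2130 × 1940 × 0.705 = 2.91×10^6 J/(m²·K).
ω = 2π / 86400 s = 7.27×10^-5 s⁻¹.
Phase lag φ = arctan(Cω/λ) = arctan(212/33.4) = 1.41 rad.
Time lag = φ / ω = 1.41 / 7.27×10^-5 = 19400 s = 5.40 hours.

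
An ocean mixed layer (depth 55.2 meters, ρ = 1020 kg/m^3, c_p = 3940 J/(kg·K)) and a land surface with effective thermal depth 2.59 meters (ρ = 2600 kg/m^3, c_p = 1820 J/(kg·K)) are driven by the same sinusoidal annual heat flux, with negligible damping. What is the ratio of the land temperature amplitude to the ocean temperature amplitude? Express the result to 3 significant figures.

C_ocean = 1020 × 3940 × 55.2 = 2.22×10^8 J/(m²·K).
C_land = 2600 × 1820 × 2.59 = 1.23×10^7 J/(m²·K).
Undamped amplitude ∝ 1/C, so A_land/A_ocean = C_ocean/C_land = 18.1.

18.1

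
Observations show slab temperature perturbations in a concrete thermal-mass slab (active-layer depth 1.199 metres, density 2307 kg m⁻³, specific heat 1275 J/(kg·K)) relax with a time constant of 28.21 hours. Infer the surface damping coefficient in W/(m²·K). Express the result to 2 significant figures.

35

Areal heat capacity C = ρ c_p D = 2307 × 1275 × 1.199 = 3.53×10^6 J m⁻² K⁻¹.
τ = 28.21 hours = 1.02×10^5 s.
λ = C / τ = 3.53×10^6 / 1.02×10^5 = 34.7 W/(m²·K).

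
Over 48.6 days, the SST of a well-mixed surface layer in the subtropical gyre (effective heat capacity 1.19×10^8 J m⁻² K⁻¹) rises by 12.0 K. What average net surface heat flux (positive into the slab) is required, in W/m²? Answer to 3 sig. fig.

340

Areal heat capacity C = 1.19×10^8 J m⁻² K⁻¹ (given).
Required heat per unit area: Q = C ΔT = 1.19×10^8 × 12.0 = 1.43×10^9 J/m².
Flux F = Q / Δt = 1.43×10^9 / 4.20×10^6 s = 340 W/m².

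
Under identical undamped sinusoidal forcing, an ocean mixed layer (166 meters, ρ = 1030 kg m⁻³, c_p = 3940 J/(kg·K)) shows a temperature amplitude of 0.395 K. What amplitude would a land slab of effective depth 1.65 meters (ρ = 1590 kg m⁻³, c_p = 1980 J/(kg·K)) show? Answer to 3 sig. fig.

51.2 K

C_ocean = 6.74×10^8 J/(m²·K); C_land = 5.19×10^6 J/(m²·K).
A ∝ 1/C ⇒ A_land = A_ocean × C_ocean/C_land = 0.395 × 130 = 51.2 K.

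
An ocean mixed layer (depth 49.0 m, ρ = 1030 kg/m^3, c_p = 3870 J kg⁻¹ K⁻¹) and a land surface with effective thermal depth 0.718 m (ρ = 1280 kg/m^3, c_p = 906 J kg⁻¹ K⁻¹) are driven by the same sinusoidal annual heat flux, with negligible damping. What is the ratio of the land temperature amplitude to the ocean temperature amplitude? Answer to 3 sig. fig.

C_ocean = 1030 × 3870 × 49.0 = 1.95×10^8 J/(m²·K).
C_land = 1280 × 906 × 0.718 = 8.33×10^5 J/(m²·K).
Undamped amplitude ∝ 1/C, so A_land/A_ocean = C_ocean/C_land = 235.

235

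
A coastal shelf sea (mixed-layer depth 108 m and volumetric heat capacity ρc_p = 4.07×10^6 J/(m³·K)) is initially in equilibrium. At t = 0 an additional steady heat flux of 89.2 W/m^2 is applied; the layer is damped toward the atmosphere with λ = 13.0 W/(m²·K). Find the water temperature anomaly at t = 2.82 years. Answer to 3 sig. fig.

Areal heat capacity C = ρc_p × D = 4.07×10^6 × 108 = 4.40×10^8 J/(m^2 K).
τ = C / λ = 4.40×10^8 / 13.0 = 3.38×10^7 s.
Equilibrium anomaly ΔT_eq = F / λ = 89.2 / 13.0 = 6.86 K.
t = 2.82 years = 8.90×10^7 s, so t/τ = 2.63.
ΔT(t) = ΔT_eq (1 − e^(−t/τ)) = 6.86 × (1 − e^−2.63) = 6.37 K.

6.37 K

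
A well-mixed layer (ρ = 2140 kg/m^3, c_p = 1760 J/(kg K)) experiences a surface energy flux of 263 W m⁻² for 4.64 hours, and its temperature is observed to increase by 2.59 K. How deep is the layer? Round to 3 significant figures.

Heat input Q = F Δt = 263 × 16700 s = 4.39×10^6 J/m².
Required areal heat capacity C = Q / ΔT = 1.70×10^6 J/(m²·K).
Depth D = C / (ρ c_p) = 1.70×10^6 / (2140 × 1760) = 0.450 m.

0.450 m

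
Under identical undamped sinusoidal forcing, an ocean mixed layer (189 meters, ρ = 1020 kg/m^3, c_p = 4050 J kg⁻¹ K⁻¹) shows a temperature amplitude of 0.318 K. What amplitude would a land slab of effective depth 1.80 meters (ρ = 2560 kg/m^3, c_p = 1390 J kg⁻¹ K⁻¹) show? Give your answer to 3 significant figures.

C_ocean = 7.81×10^8 J/(m²·K); C_land = 6.41×10^6 J/(m²·K).
A ∝ 1/C ⇒ A_land = A_ocean × C_ocean/C_land = 0.318 × 122 = 38.8 K.

38.8 K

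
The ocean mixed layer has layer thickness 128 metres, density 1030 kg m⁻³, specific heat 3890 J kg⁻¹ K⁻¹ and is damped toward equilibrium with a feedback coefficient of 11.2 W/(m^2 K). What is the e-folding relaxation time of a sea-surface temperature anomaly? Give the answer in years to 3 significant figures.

Areal heat capacity C = ρ c_p D = 1030 × 3890 × 128 = 5.13×10^8 J/(m²·K).
Relaxation time τ = C / λ = 5.13×10^8 / 11.2 = 4.58×10^7 s.
In years: 4.58×10^7 s / (3.156×10^7 s/year) = 1.45 years.

1.45 years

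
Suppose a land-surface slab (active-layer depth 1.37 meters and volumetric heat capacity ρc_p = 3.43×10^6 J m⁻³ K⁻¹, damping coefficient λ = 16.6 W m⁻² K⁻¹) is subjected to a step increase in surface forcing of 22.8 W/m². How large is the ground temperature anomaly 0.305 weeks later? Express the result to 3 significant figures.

Areal heat capacity C = ρc_p × D = 3.43×10^6 × 1.37 = 4.70×10^6 J/(m²·K).
τ = C / λ = 4.70×10^6 / 16.6 = 2.83×10^5 s.
Equilibrium anomaly ΔT_eq = F / λ = 22.8 / 16.6 = 1.37 K.
t = 0.305 weeks = 1.84×10^5 s, so t/τ = 0.652.
ΔT(t) = ΔT_eq (1 − e^(−t/τ)) = 1.37 × (1 − e^−0.652) = 0.658 K.

0.658 K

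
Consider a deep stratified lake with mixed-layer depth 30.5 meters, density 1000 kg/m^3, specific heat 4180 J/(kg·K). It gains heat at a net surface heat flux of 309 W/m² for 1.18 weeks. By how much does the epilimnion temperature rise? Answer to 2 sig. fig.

1.7 K

Areal heat capacity C = ρ c_p D = 1000 × 4180 × 30.5 = 1.27×10^8 J m⁻² K⁻¹.
Net heat input Q = F Δt = 309 × (1.18 weeks × 6.048×10^5 s/week) = 2.21×10^8 J/m².
ΔT = Q / C = 2.21×10^8 / 1.27×10^8 = 1.73 K.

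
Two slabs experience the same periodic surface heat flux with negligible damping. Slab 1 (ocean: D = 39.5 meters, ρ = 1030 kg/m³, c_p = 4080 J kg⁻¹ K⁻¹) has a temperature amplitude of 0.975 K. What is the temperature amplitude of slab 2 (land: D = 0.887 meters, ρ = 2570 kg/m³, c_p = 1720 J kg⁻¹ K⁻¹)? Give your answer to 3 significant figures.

41.3 K

C_ocean = 1.66×10^8 J/(m²·K); C_land = 3.92×10^6 J/(m²·K).
A ∝ 1/C ⇒ A_land = A_ocean × C_ocean/C_land = 0.975 × 42.3 = 41.3 K.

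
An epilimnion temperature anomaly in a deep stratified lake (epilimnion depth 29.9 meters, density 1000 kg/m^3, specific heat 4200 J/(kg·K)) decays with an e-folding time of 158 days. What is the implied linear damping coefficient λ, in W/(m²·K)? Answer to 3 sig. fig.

9.20

Areal heat capacity C = ρ c_p D = 1000 × 4200 × 29.9 = 1.26×10^8 J/(m^2 K).
τ = 158 days = 1.37×10^7 s.
λ = C / τ = 1.26×10^8 / 1.37×10^7 = 9.20 W/(m²·K).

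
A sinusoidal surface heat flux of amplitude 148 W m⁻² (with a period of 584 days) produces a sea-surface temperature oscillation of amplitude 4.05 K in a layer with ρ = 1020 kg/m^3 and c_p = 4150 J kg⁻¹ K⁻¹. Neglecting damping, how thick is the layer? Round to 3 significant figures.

69.3 m

ω = 2π / 5.05×10^7 s = 1.25×10^-7 s⁻¹.
Required C = F₀ / (A ω) = 148 / (4.05 × 1.25×10^-7) = 2.93×10^8 J/(m²·K).
D = C / (ρ c_p) = 2.93×10^8 / (1020 × 4150) = 69.3 m.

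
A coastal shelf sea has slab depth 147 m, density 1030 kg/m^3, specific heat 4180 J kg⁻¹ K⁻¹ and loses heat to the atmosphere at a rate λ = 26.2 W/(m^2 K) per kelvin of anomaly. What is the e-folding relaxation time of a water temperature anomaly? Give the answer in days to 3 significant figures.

280 days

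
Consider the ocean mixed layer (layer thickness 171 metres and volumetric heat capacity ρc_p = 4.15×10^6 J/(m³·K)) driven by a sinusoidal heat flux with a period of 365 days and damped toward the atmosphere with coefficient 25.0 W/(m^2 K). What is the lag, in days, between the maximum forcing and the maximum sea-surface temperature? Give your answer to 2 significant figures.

81 days

Areal heat capacity C = ρc_p × D = 4.15×10^6 × 171 = 7.10×10^8 J m⁻² K⁻¹.
ω = 2π / 3.15×10^7 s = 1.99×10^-7 s⁻¹.
Phase lag φ = arctan(Cω/λ) = arctan(141/25.0) = 1.40 rad.
Time lag = φ / ω = 1.40 / 1.99×10^-7 = 7.01×10^6 s = 81.1 days.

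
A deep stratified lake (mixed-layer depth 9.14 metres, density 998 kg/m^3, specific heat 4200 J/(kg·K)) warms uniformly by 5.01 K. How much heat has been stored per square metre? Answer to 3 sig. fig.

Areal heat capacity C = ρ c_p D = 998 × 4200 × 9.14 = 3.83×10^7 J/(m²·K).
ΔQ = C ΔT = 3.83×10^7 × 5.01 = 1.92×10^8 J/m².

1.92×10^8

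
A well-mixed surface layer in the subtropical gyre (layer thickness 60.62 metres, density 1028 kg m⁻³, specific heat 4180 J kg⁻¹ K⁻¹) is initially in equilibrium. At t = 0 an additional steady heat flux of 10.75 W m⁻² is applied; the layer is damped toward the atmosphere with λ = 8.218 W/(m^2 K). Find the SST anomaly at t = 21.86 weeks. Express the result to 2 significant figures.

0.45 K

Areal heat capacity C = ρ c_p D = 1028 × 4180 × 60.62 = 2.60×10^8 J m⁻² K⁻¹.
τ = C / λ = 2.60×10^8 / 8.218 = 3.17×10^7 s.
Equilibrium anomaly ΔT_eq = F / λ = 10.75 / 8.218 = 1.31 K.
t = 21.86 weeks = 1.32×10^7 s, so t/τ = 0.417.
ΔT(t) = ΔT_eq (1 − e^(−t/τ)) = 1.31 × (1 − e^−0.417) = 0.446 K.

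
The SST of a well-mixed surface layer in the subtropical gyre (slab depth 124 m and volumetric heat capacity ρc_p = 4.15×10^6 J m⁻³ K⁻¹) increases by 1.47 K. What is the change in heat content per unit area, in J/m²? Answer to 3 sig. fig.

Areal heat capacity C = ρc_p × D = 4.15×10^6 × 124 = 5.15×10^8 J/(m^2 K).
ΔQ = C ΔT = 5.15×10^8 × 1.47 = 7.56×10^8 J/m².

7.56×10^8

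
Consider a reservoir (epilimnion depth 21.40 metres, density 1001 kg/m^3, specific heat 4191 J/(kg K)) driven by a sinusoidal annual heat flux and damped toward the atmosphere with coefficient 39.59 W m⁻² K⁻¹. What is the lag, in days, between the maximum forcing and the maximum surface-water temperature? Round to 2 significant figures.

25 days

Areal heat capacity C = ρ c_p D = 1001 × 4191 × 21.40 = 8.98×10^7 J/(m^2 K).
ω = 2π / 3.15×10^7 s = 1.99×10^-7 s⁻¹.
Phase lag φ = arctan(Cω/λ) = arctan(17.9/39.59) = 0.424 rad.
Time lag = φ / ω = 0.424 / 1.99×10^-7 = 2.13×10^6 s = 24.7 days.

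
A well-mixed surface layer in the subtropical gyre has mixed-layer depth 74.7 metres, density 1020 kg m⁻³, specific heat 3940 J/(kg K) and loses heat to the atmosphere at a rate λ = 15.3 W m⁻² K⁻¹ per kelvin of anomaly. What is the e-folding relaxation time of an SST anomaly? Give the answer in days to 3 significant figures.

227 days

Areal heat capacity C = ρ c_p D = 1020 × 3940 × 74.7 = 3.00×10^8 J/(m^2 K).
Relaxation time τ = C / λ = 3.00×10^8 / 15.3 = 1.96×10^7 s.
In days: 1.96×10^7 s / (86400 s/day) = 227 days.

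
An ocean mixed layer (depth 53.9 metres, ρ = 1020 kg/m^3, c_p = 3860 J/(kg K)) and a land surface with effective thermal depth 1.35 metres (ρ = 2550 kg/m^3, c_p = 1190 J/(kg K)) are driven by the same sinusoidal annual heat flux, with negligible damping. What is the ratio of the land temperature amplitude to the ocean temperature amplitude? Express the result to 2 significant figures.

52

C_ocean = 1020 × 3860 × 53.9 = 2.12×10^8 J/(m²·K).
C_land = 2550 × 1190 × 1.35 = 4.10×10^6 J/(m²·K).
Undamped amplitude ∝ 1/C, so A_land/A_ocean = C_ocean/C_land = 51.8.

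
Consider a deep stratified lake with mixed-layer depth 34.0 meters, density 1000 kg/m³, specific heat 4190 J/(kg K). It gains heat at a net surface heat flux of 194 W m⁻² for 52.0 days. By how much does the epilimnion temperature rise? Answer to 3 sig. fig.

6.12 K

Areal heat capacity C = ρ c_p D = 1000 × 4190 × 34.0 = 1.42×10^8 J/(m^2 K).
Net heat input Q = F Δt = 194 × (52.0 days × 86400 s/day) = 8.72×10^8 J/m².
ΔT = Q / C = 8.72×10^8 / 1.42×10^8 = 6.12 K.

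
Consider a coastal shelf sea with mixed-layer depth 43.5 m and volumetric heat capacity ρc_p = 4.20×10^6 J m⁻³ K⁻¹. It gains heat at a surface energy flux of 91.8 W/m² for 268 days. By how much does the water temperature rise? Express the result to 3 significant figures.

11.6 K

Areal heat capacity C = ρc_p × D = 4.20×10^6 × 43.5 = 1.83×10^8 J/(m^2 K).
Net heat input Q = F Δt = 91.8 × (268 days × 86400 s/day) = 2.13×10^9 J/m².
ΔT = Q / C = 2.13×10^9 / 1.83×10^8 = 11.6 K.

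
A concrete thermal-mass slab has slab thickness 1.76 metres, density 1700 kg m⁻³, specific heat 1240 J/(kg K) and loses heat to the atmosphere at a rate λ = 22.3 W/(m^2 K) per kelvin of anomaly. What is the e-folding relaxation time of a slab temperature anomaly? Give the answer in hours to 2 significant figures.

46 hours

Areal heat capacity C = ρ c_p D = 1700 × 1240 × 1.76 = 3.71×10^6 J/(m²·K).
Relaxation time τ = C / λ = 3.71×10^6 / 22.3 = 1.66×10^5 s.
In hours: 1.66×10^5 s / (3600 s/hour) = 46.2 hours.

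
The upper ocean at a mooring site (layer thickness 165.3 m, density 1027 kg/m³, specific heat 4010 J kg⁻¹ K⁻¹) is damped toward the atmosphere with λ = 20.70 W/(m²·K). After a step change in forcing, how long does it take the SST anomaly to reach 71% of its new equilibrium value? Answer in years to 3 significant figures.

1.29 years

Areal heat capacity C = ρ c_p D = 1027 × 4010 × 165.3 = 6.81×10^8 J/(m²·K).
τ = C / λ = 6.81×10^8 / 20.70 = 3.29×10^7 s.
Fraction reached: 1 − e^(−t/τ) = 0.71 ⇒ t = −τ ln(1 − 0.71) = τ × 1.24.
t = 4.07×10^7 s = 1.29 years.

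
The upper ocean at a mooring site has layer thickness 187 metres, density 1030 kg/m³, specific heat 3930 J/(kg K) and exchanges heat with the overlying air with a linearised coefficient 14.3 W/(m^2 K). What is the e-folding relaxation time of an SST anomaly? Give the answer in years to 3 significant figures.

Areal heat capacity C = ρ c_p D = 1030 × 3930 × 187 = 7.57×10^8 J/(m²·K).
Relaxation time τ = C / λ = 7.57×10^8 / 14.3 = 5.29×10^7 s.
In years: 5.29×10^7 s / (3.156×10^7 s/year) = 1.68 years.

1.68 years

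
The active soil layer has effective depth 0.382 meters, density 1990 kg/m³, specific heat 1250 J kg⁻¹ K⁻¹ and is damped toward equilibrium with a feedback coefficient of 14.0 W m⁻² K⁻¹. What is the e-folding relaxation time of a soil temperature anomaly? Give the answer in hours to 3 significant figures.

Areal heat capacity C = ρ c_p D = 1990 × 1250 × 0.382 = 9.50×10^5 J/(m²·K).
Relaxation time τ = C / λ = 9.50×10^5 / 14.0 = 67900 s.
In hours: 67900 s / (3600 s/hour) = 18.9 hours.

18.9 hours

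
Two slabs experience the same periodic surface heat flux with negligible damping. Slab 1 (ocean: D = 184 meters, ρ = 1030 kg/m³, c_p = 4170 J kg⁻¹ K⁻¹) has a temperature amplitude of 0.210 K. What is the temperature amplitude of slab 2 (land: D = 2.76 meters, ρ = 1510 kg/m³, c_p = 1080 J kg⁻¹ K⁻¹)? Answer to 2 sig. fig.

C_ocean = 7.90×10^8 J/(m²·K); C_land = 4.50×10^6 J/(m²·K).
A ∝ 1/C ⇒ A_land = A_ocean × C_ocean/C_land = 0.210 × 176 = 36.9 K.

37 K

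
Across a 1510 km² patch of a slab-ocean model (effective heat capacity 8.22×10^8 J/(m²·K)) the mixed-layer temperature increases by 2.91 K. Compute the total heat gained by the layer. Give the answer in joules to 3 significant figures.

3.61×10^18 J

Areal heat capacity C = 8.22×10^8 J/(m²·K) (given).
Heat per unit area: q = C ΔT = 8.22×10^8 × 2.91 = 2.39×10^9 J/m².
Total heat: Q = q × A = 2.39×10^9 × (1510 × 10⁶ m²) = 3.61×10^18 J.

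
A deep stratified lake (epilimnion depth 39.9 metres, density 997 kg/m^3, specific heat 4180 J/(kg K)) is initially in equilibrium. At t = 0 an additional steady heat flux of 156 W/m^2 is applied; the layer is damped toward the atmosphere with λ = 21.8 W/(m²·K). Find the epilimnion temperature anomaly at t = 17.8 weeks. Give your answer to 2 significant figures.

5.4 K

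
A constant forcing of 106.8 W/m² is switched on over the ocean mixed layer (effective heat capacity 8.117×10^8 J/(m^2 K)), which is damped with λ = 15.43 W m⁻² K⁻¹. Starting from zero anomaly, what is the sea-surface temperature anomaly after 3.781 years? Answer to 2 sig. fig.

Areal heat capacity C = 8.117×10^8 J/(m^2 K) (given).
τ = C / λ = 8.12×10^8 / 15.43 = 5.26×10^7 s.
Equilibrium anomaly ΔT_eq = F / λ = 106.8 / 15.43 = 6.92 K.
t = 3.781 years = 1.19×10^8 s, so t/τ = 2.27.
ΔT(t) = ΔT_eq (1 − e^(−t/τ)) = 6.92 × (1 − e^−2.27) = 6.21 K.

6.2 K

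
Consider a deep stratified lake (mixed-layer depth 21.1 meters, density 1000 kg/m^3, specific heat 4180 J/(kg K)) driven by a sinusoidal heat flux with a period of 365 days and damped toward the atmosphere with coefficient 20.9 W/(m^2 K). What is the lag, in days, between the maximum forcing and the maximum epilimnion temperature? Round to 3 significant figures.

Areal heat capacity C = ρ c_p D = 1000 × 4180 × 21.1 = 8.82×10^7 J/(m²·K).
ω = 2π / 3.15×10^7 s = 1.99×10^-7 s⁻¹.
Phase lag φ = arctan(Cω/λ) = arctan(17.6/20.9) = 0.699 rad.
Time lag = φ / ω = 0.699 / 1.99×10^-7 = 3.51×10^6 s = 40.6 days.

40.6 days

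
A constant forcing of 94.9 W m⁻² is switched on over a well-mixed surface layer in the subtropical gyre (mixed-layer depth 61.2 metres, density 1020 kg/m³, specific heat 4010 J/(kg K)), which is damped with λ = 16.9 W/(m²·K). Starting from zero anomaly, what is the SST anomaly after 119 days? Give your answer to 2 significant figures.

2.8 K

Areal heat capacity C = ρ c_p D = 1020 × 4010 × 61.2 = 2.50×10^8 J/(m^2 K).
τ = C / λ = 2.50×10^8 / 16.9 = 1.48×10^7 s.
Equilibrium anomaly ΔT_eq = F / λ = 94.9 / 16.9 = 5.62 K.
t = 119 days = 1.03×10^7 s, so t/τ = 0.694.
ΔT(t) = ΔT_eq (1 − e^(−t/τ)) = 5.62 × (1 − e^−0.694) = 2.81 K.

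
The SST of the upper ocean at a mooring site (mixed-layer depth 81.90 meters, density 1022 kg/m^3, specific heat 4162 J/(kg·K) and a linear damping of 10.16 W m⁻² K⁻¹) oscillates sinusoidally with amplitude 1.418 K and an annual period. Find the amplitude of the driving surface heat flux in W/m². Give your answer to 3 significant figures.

Areal heat capacity C = ρ c_p D = 1022 × 4162 × 81.90 = 3.48×10^8 J/(m^2 K).
ω = 2π / 3.15×10^7 s = 1.99×10^-7 s⁻¹.
√((Cω)² + λ²) = √((69.4)² + 10.16²) = 70.1 W/(m²·K).
F₀ = A × √((Cω)²+λ²) = 1.418 × 70.1 = 99.5 W/m².

99.5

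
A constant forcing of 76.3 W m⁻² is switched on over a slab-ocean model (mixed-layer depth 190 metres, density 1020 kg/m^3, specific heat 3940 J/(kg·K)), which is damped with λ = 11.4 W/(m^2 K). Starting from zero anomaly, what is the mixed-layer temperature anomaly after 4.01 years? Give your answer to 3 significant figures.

Areal heat capacity C = ρ c_p D = 1020 × 3940 × 190 = 7.64×10^8 J m⁻² K⁻¹.
τ = C / λ = 7.64×10^8 / 11.4 = 6.70×10^7 s.
Equilibrium anomaly ΔT_eq = F / λ = 76.3 / 11.4 = 6.69 K.
t = 4.01 years = 1.27×10^8 s, so t/τ = 1.89.
ΔT(t) = ΔT_eq (1 − e^(−t/τ)) = 6.69 × (1 − e^−1.89) = 5.68 K.

5.68 K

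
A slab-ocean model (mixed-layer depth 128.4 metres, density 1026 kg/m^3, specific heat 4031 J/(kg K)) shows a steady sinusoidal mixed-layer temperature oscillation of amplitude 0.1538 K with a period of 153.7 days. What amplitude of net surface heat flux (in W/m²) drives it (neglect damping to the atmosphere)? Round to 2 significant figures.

39

Areal heat capacity C = ρ c_p D = 1026 × 4031 × 128.4 = 5.31×10^8 J/(m^2 K).
ω = 2π / 1.33×10^7 s = 4.73×10^-7 s⁻¹.
Cω = 5.31×10^8 × 4.73×10^-7 = 251 W/(m²·K).
F₀ = A × Cω = 0.1538 × 251 = 38.6 W/m².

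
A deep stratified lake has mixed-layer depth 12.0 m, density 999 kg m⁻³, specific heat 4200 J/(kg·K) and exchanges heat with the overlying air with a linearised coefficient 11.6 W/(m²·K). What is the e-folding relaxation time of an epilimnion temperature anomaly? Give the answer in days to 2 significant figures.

Areal heat capacity C = ρ c_p D = 999 × 4200 × 12.0 = 5.03×10^7 J/(m²·K).
Relaxation time τ = C / λ = 5.03×10^7 / 11.6 = 4.34×10^6 s.
In days: 4.34×10^6 s / (86400 s/day) = 50.2 days.

50 days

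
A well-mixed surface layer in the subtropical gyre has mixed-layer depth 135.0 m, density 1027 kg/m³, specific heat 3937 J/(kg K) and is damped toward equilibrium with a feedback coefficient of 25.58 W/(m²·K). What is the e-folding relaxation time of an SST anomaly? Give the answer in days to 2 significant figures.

250 days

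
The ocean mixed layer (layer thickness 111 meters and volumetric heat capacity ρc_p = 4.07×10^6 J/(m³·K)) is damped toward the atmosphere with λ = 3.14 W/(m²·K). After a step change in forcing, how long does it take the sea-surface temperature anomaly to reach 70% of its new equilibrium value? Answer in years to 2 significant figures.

Areal heat capacity C = ρc_p × D = 4.07×10^6 × 111 = 4.52×10^8 J m⁻² K⁻¹.
τ = C / λ = 4.52×10^8 / 3.14 = 1.44×10^8 s.
Fraction reached: 1 − e^(−t/τ) = 0.70 ⇒ t = −τ ln(1 − 0.70) = τ × 1.20.
t = 1.73×10^8 s = 5.49 years.

5.5 years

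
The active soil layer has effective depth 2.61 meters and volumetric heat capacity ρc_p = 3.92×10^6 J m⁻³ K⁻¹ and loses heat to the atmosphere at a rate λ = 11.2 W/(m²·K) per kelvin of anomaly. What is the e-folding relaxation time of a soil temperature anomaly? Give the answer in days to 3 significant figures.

10.6 days

Areal heat capacity C = ρc_p × D = 3.92×10^6 × 2.61 = 1.02×10^7 J m⁻² K⁻¹.
Relaxation time τ = C / λ = 1.02×10^7 / 11.2 = 9.14×10^5 s.
In days: 9.14×10^5 s / (86400 s/day) = 10.6 days.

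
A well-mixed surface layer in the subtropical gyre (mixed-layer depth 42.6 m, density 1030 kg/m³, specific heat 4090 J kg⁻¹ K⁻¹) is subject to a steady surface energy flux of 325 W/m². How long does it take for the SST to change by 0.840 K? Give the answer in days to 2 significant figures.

Areal heat capacity C = ρ c_p D = 1030 × 4090 × 42.6 = 1.79×10^8 J/(m^2 K).
Time required: Δt = C ΔT / F = 1.79×10^8 × 0.840 / 325 = 4.64×10^5 s.
In days: 4.64×10^5 s / (86400 s/day) = 5.37 days.

5.4 days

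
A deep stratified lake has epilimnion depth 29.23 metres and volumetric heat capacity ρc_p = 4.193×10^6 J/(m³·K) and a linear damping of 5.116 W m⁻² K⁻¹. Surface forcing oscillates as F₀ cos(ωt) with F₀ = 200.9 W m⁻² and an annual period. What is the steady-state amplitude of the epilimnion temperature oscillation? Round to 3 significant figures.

Areal heat capacity C = ρc_p × D = 4.193×10^6 × 29.23 = 1.23×10^8 J m⁻² K⁻¹.
Angular frequency ω = 2π / T = 2π / 3.15×10^7 s = 1.99×10^-7 s⁻¹.
√((Cω)² + λ²) = √((24.4)² + 5.116²) = 24.9 W/(m²·K).
Amplitude A = F₀ / √((Cω)²+λ²) = 200.9 / 24.9 = 8.05 K.

8.05 K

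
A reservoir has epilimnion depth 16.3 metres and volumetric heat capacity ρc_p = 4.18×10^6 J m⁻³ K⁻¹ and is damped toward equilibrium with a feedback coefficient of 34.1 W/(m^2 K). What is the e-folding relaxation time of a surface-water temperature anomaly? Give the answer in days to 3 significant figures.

23.1 days

Areal heat capacity C = ρc_p × D = 4.18×10^6 × 16.3 = 6.81×10^7 J m⁻² K⁻¹.
Relaxation time τ = C / λ = 6.81×10^7 / 34.1 = 2.00×10^6 s.
In days: 2.00×10^6 s / (86400 s/day) = 23.1 days.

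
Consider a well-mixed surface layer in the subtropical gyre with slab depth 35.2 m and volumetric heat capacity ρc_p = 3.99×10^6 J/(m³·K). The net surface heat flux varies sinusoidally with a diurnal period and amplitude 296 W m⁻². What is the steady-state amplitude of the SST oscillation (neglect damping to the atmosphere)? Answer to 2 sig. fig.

Areal heat capacity C = ρc_p × D = 3.99×10^6 × 35.2 = 1.40×10^8 J m⁻² K⁻¹.
Angular frequency ω = 2π / T = 2π / 86400 s = 7.27×10^-5 s⁻¹.
Cω = 1.40×10^8 × 7.27×10^-5 = 10200 W/(m²·K).
Amplitude A = F₀ / (Cω) = 296 / 10200 = 0.0290 K.

0.029 K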